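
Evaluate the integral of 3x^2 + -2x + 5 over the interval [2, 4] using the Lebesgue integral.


The Lebesgue integral of a Riemann-integrable function agrees with the Riemann integral.
Antiderivative F(x) = (3/3)x^3 + (-2/2)x^2 + 5x
F(4) = (3/3)*4^3 + (-2/2)*4^2 + 5*4
     = (3/3)*64 + (-2/2)*16 + 5*4
     = 64 + -16 + 20
     = 68
F(2) = 14
Integral = F(4) - F(2) = 68 - 14 = 54


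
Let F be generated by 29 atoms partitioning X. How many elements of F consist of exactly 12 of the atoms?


Each element of F is a union of some subset of the 29 atoms.
Elements that are unions of exactly 12 atoms correspond to 12-element subsets of the 29 atoms.
Count = C(29, 12) = 29! / (12! * 17!) = 51895935.


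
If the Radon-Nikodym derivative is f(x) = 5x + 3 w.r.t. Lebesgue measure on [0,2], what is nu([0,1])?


nu(A) = integral_A (dnu/dmu) dmu = integral_0^1 (5x + 3) dx
Step 1: Antiderivative F(x) = (5/2)x^2 + 3x
Step 2: F(1) = (5/2)*1^2 + 3*1 = 2.5 + 3 = 5.5
Step 3: F(0) = (5/2)*0^2 + 3*0 = 0.0 + 0 = 0.0
Step 4: nu([0,1]) = F(1) - F(0) = 5.5 - 0.0 = 5.5


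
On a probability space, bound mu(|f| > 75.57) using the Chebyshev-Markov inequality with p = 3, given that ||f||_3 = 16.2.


Chebyshev/Markov inequality: mu(|f| > eps) <= (||f||_p / eps)^p
Step 1: ||f||_3 / eps = 16.2 / 75.57 = 0.214371
Step 2: Raise to power p = 3:
  (0.214371)^3 = 0.009851
Step 3: Therefore mu(|f| > 75.57) <= 0.009851


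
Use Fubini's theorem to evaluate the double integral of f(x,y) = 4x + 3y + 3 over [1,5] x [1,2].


By Fubini, integrate in x first, then y.
Step 1: Fix y, integrate over x in [1,5]:
  integral(4x + 3y + 3, x=1..5)
  = 4*(5^2 - 1^2)/2 + (3y + 3)*(5 - 1)
  = 48 + (3y + 3)*4
  = 48 + 12y + 12
  = 60 + 12y
Step 2: Integrate over y in [1,2]:
  integral(60 + 12y, y=1..2)
  = 60*1 + 12*(2^2 - 1^2)/2
  = 60 + 18
  = 78


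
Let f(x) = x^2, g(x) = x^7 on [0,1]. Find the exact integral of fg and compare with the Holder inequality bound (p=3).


Step 1: Exact integral of f*g = integral(x^9, 0, 1) = 1/10
     = 0.1
Step 2: Holder bound with p=3, q=1.5:
  ||f||_p = (integral x^6 dx)^(1/3) = (1/7)^(1/3) = 0.522758
  ||g||_q = (integral x^10.5 dx)^(1/1.5) = (1/11.5)^(1/1.5) = 0.196276
Step 3: Holder bound = ||f||_p * ||g||_q = 0.522758 * 0.196276 = 0.102605
Verification: 0.1 <= 0.102605 (Holder holds)


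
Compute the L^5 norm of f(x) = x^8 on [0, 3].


Step 1: ||f||_5 = (integral_0^3 |x^8|^5 dx)^(1/5)
     = (integral_0^3 x^40 dx)^(1/5)
Step 2: integral_0^3 x^40 dx = [x^41/(41)] from 0 to 3 = 3^41/41
     = 36472996377170786403/41 = 8.895853e+17
Step 3: ||f||_5 = (8.895853e+17)^(1/5) = 3888.996187


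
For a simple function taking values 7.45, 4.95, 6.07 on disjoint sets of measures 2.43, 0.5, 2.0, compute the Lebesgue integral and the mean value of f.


Step 1: Integral = sum(value_i * measure_i)
= 7.45*2.43 + 4.95*0.5 + 6.07*2.0
= 18.1035 + 2.475 + 12.14
= 32.7185
Step 2: Total measure of domain = 2.43 + 0.5 + 2.0 = 4.93
Step 3: Average value = 32.7185 / 4.93 = 6.636613


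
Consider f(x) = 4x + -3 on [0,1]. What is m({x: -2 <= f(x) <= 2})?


f^(-1)([-2, 2]) = {x : -2 <= 4x + -3 <= 2}
Solving: (-2 - -3)/4 <= x <= (2 - -3)/4
= [0.25, 1.25]
Intersecting with [0,1]: [0.25, 1]
Measure = 1 - 0.25 = 0.75


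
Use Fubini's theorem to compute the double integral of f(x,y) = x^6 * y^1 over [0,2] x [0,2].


By Fubini's theorem, the double integral factors as a product of single integrals:
Step 1: integral_0^2 x^6 dx = [x^7/7] from 0 to 2
     = 2^7/7 = 18.285714
Step 2: integral_0^2 y^1 dy = [y^2/2] from 0 to 2
     = 2^2/2 = 2
Step 3: Double integral = 18.285714 * 2 = 36.571429


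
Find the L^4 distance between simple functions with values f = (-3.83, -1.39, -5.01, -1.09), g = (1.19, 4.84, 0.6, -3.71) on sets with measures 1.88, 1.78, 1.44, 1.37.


Step 1: Compute differences f_i - g_i:
  -3.83 - 1.19 = -5.02
  -1.39 - 4.84 = -6.23
  -5.01 - 0.6 = -5.61
  -1.09 - -3.71 = 2.62
Step 2: Compute |diff|^4 * measure for each set:
  |-5.02|^4 * 1.88 = 635.06016 * 1.88 = 1193.913101
  |-6.23|^4 * 1.78 = 1506.441206 * 1.78 = 2681.465347
  |-5.61|^4 * 1.44 = 990.493078 * 1.44 = 1426.310033
  |2.62|^4 * 1.37 = 47.119987 * 1.37 = 64.554383
Step 3: Sum = 5366.242864
Step 4: ||f-g||_4 = (5366.242864)^(1/4) = 8.558893


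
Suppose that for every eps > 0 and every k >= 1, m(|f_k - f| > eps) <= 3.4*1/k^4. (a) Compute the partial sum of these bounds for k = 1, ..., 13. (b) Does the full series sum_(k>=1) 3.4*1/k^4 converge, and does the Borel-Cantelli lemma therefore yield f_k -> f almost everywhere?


Step 1: List the terms 3.4*1/k^4 for k = 1 to 13:
  k=1: 3.4
  k=2: 0.2125
  k=3: 0.041975
  k=4: 0.013281
  k=5: 0.00544
  k=6: 0.002623
  k=7: 0.001416
  k=8: 8.300781e-04
  k=9: 5.182137e-04
  k=10: 3.400000e-04
  k=11: 2.322246e-04
  k=12: 1.639660e-04
  k=13: 1.190435e-04
Step 2: Partial sum = 3.4 + 0.2125 + 0.041975 + 0.013281 + 0.00544 + 0.002623 + 0.001416 + 8.300781e-04 + 5.182137e-04 + 3.400000e-04 + 2.322246e-04 + 1.639660e-04 + 1.190435e-04
     = 3.67944
Step 3: The full series sum_(k>=1) 3.4*1/k^4 converges (p-series with p = 4 > 1; a constant multiple of a convergent series converges).
Step 4: Fix eps > 0. Since sum_k m(|f_k - f| > eps) < infinity, the Borel-Cantelli lemma gives
        m(limsup_k {|f_k - f| > eps}) = 0, i.e. for a.e. x, |f_k(x) - f(x)| <= eps for all large k.
        Applying this with eps = 1/j for j = 1, 2, ... and intersecting the countably many full-measure sets,
        for a.e. x we get limsup_k |f_k(x) - f(x)| <= 1/j for every j, hence f_k -> f almost everywhere.
Conclusion: series converges; Borel-Cantelli yields f_k -> f a.e.


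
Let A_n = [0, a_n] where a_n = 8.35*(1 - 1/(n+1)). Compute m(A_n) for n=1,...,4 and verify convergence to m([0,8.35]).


By continuity of measure from below: if A_n increases to A, then m(A_n) -> m(A).
Here A = [0, 8.35], so m(A) = 8.35
Step 1: a_1 = 8.35*(1 - 1/2) = 4.175, m(A_1) = 4.175
Step 2: a_2 = 8.35*(1 - 1/3) = 5.5667, m(A_2) = 5.5667
Step 3: a_3 = 8.35*(1 - 1/4) = 6.2625, m(A_3) = 6.2625
Step 4: a_4 = 8.35*(1 - 1/5) = 6.68, m(A_4) = 6.68
Limit: m(A_n) -> m([0,8.35]) = 8.35


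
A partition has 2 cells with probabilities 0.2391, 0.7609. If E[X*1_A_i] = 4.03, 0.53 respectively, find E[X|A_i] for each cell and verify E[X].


For each cell A_i: E[X|A_i] = E[X*1_A_i] / P(A_i)
Step 1: E[X|A_1] = 4.03 / 0.2391 = 16.854872
Step 2: E[X|A_2] = 0.53 / 0.7609 = 0.696544
Verification: E[X] = sum E[X*1_A_i] = 4.03 + 0.53 = 4.56


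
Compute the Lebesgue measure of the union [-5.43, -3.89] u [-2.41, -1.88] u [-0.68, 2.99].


For pairwise disjoint intervals, m(union) = sum of lengths.
= (-3.89 - -5.43) + (-1.88 - -2.41) + (2.99 - -0.68)
= 1.54 + 0.53 + 3.67
= 5.74


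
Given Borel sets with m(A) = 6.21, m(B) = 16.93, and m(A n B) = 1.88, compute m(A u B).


By inclusion-exclusion: m(A u B) = m(A) + m(B) - m(A n B)
= 6.21 + 16.93 - 1.88
= 21.26


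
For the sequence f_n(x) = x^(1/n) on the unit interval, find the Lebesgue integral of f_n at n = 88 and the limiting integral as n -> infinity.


At n = 88: f_88(x) = x^(1/88).
Step 1: integral(x^(1/88), 0, 1) = [x^(1/88+1) / (1/88+1)] from 0 to 1
     = 1 / (1/88 + 1) = 1 / ((88+1)/88) = 88/(88+1)
     = 88/89 = 0.988764
Step 2: As n -> infinity, f_n(x) = x^(1/n) -> 1 for x in (0,1], and f_n is increasing in n.
By MCT, lim_n integral(f_n) = integral(lim_n f_n) = integral(1, 0, 1) = 1.
Step 3: Verify convergence: 88/89 = 0.988764 -> 1


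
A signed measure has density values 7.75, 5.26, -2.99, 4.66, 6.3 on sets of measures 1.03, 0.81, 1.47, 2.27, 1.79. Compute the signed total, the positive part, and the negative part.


Step 1: Compute signed measure on each set:
  Set 1: 7.75 * 1.03 = 7.9825
  Set 2: 5.26 * 0.81 = 4.2606
  Set 3: -2.99 * 1.47 = -4.3953
  Set 4: 4.66 * 2.27 = 10.5782
  Set 5: 6.3 * 1.79 = 11.277
Step 2: Total signed measure = (7.9825) + (4.2606) + (-4.3953) + (10.5782) + (11.277)
     = 29.703
Step 3: Positive part mu+(X) = sum of positive contributions = 34.0983
Step 4: Negative part mu-(X) = |sum of negative contributions| = 4.3953


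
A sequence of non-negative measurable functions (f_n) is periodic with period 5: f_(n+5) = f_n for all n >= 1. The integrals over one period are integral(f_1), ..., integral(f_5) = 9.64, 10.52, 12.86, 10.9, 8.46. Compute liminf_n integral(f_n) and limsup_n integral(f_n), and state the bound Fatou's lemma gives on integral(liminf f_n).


The sequence (integral(f_n)) is periodic with period 5, repeating the values 9.64, 10.52, 12.86, 10.9, 8.46 indefinitely.
Step 1: For a periodic sequence, every tail (a_m, a_(m+1), ...) contains all 5 period values infinitely often.
Step 2: Hence inf of every tail = min of the period values = min(9.64, 10.52, 12.86, 10.9, 8.46) = 8.46.
        liminf_n integral(f_n) = sup over m of (inf of tail from m) = 8.46.
Step 3: Similarly sup of every tail = max of the period values = 12.86.
        limsup_n integral(f_n) = 12.86.
Step 4: Fatou's lemma: integral(liminf_n f_n) <= liminf_n integral(f_n) = 8.46.
        So the integral of the pointwise liminf is at most 8.46.


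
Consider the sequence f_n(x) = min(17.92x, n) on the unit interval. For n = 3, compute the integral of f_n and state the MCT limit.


f(x) = 17.92x on [0,1]; f_n(x) = min(17.92x, n). At n = 3:
Step 1: f(x) reaches 3 at x = 3/17.92 = 0.167411
Step 2: integral(f_3) = integral(17.92x, 0, 0.167411) + integral(3, 0.167411, 1)
       = 17.92*0.167411^2/2 + 3*(1 - 0.167411)
       = 0.251116 + 2.497768
       = 2.748884
Step 3: As n -> infinity, f_n increases to f, so by MCT integral(f_n) -> integral(f) = 17.92/2 = 8.96.
Convergence: integral(f_3) = 2.748884 -> 8.96 as n -> infinity


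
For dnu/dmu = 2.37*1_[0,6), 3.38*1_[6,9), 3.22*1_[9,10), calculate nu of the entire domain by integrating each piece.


Integrate each piece of the Radon-Nikodym derivative:
Step 1: integral_0^6 2.37 dx = 2.37*(6-0) = 2.37*6 = 14.22
Step 2: integral_6^9 3.38 dx = 3.38*(9-6) = 3.38*3 = 10.14
Step 3: integral_9^10 3.22 dx = 3.22*(10-9) = 3.22*1 = 3.22
Total: 14.22 + 10.14 + 3.22 = 27.58


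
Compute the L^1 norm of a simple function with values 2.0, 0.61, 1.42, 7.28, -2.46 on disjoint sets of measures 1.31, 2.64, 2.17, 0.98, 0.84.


Step 1: Compute |f_i|^1 for each value:
  |2.0|^1 = 2
  |0.61|^1 = 0.61
  |1.42|^1 = 1.42
  |7.28|^1 = 7.28
  |-2.46|^1 = 2.46
Step 2: Multiply by measures and sum:
  2 * 1.31 = 2.62
  0.61 * 2.64 = 1.6104
  1.42 * 2.17 = 3.0814
  7.28 * 0.98 = 7.1344
  2.46 * 0.84 = 2.0664
Sum = 2.62 + 1.6104 + 3.0814 + 7.1344 + 2.0664 = 16.5126
Step 3: Take the p-th root:
||f||_1 = (16.5126)^(1/1) = 16.5126


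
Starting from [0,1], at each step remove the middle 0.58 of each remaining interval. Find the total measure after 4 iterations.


Step 1: At each step, fraction remaining = 1 - 0.58 = 0.42
Step 2: After 4 steps, measure = (0.42)^4
Step 3: Computing the power step by step:
  After step 1: 0.42
  After step 2: 0.1764
  After step 3: 0.074088
  After step 4: 0.031117
Result = 0.031117


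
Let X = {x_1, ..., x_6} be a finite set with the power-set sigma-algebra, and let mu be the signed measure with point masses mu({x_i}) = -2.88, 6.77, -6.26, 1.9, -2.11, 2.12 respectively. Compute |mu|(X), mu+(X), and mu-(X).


Step 1: Every measurable set is a union of atoms (the cells / points), so a Hahn decomposition is
  obtained by grouping atoms by sign: P = union of atoms with mu > 0, N = union of the remaining atoms.
  Atoms in P (indices): 2, 4, 6;  atoms in N (indices): 1, 3, 5
  Positive values: 6.77, 1.9, 2.12
  Negative values: -2.88, -6.26, -2.11
Step 2: mu+(X) = mu(P) = sum of positive atom values = 10.79
Step 3: mu-(X) = -mu(N) = sum of |negative atom values| = 11.25
Step 4: |mu|(X) = mu+(X) + mu-(X) = 10.79 + 11.25 = 22.04


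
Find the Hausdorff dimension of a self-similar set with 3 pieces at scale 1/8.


For a self-similar set with N copies scaled by 1/r:
dim_H = log(N)/log(r) = log(3)/log(8)
= 1.098612/2.079442
= 0.528321


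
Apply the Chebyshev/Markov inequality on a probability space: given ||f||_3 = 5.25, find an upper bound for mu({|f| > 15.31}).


Chebyshev/Markov inequality: mu(|f| > eps) <= (||f||_p / eps)^p
Step 1: ||f||_3 / eps = 5.25 / 15.31 = 0.342913
Step 2: Raise to power p = 3:
  (0.342913)^3 = 0.040323
Step 3: Therefore mu(|f| > 15.31) <= 0.040323


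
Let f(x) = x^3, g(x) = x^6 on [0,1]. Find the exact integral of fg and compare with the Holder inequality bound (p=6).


Step 1: Exact integral of f*g = integral(x^9, 0, 1) = 1/10
     = 0.1
Step 2: Holder bound with p=6, q=1.2:
  ||f||_p = (integral x^18 dx)^(1/6) = (1/19)^(1/6) = 0.612173
  ||g||_q = (integral x^7.2 dx)^(1/1.2) = (1/8.2)^(1/1.2) = 0.173176
Step 3: Holder bound = ||f||_p * ||g||_q = 0.612173 * 0.173176 = 0.106014
Verification: 0.1 <= 0.106014 (Holder holds)


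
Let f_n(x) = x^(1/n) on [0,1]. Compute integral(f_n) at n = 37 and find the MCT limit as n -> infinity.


At n = 37: f_37(x) = x^(1/37).
Step 1: integral(x^(1/37), 0, 1) = [x^(1/37+1) / (1/37+1)] from 0 to 1
     = 1 / (1/37 + 1) = 1 / ((37+1)/37) = 37/(37+1)
     = 37/38 = 0.973684
Step 2: As n -> infinity, f_n(x) = x^(1/n) -> 1 for x in (0,1], and f_n is increasing in n.
By MCT, lim_n integral(f_n) = integral(lim_n f_n) = integral(1, 0, 1) = 1.
Step 3: Verify convergence: 37/38 = 0.973684 -> 1


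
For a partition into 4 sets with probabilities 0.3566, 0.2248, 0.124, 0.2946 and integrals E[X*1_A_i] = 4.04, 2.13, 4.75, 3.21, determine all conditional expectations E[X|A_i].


For each cell A_i: E[X|A_i] = E[X*1_A_i] / P(A_i)
Step 1: E[X|A_1] = 4.04 / 0.3566 = 11.32922
Step 2: E[X|A_2] = 2.13 / 0.2248 = 9.475089
Step 3: E[X|A_3] = 4.75 / 0.124 = 38.306452
Step 4: E[X|A_4] = 3.21 / 0.2946 = 10.89613
Verification: E[X] = sum E[X*1_A_i] = 4.04 + 2.13 + 4.75 + 3.21 = 14.13


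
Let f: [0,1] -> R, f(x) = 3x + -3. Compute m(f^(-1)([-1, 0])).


f^(-1)([-1, 0]) = {x : -1 <= 3x + -3 <= 0}
Solving: (-1 - -3)/3 <= x <= (0 - -3)/3
= [0.666667, 1]
Intersecting with [0,1]: [0.666667, 1]
Measure = 1 - 0.666667 = 0.333333


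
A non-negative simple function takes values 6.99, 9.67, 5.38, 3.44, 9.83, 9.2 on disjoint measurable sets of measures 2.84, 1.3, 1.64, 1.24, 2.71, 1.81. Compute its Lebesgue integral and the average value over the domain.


Step 1: Integral = sum(value_i * measure_i)
= 6.99*2.84 + 9.67*1.3 + 5.38*1.64 + 3.44*1.24 + 9.83*2.71 + 9.2*1.81
= 19.8516 + 12.571 + 8.8232 + 4.2656 + 26.6393 + 16.652
= 88.8027
Step 2: Total measure of domain = 2.84 + 1.3 + 1.64 + 1.24 + 2.71 + 1.81 = 11.54
Step 3: Average value = 88.8027 / 11.54 = 7.695208


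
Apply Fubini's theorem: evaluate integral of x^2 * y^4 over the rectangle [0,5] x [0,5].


By Fubini's theorem, the double integral factors as a product of single integrals:
Step 1: integral_0^5 x^2 dx = [x^3/3] from 0 to 5
     = 5^3/3 = 41.666667
Step 2: integral_0^5 y^4 dy = [y^5/5] from 0 to 5
     = 5^5/5 = 625
Step 3: Double integral = 41.666667 * 625 = 26041.666667


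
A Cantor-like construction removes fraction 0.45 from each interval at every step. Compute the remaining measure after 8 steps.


Step 1: At each step, fraction remaining = 1 - 0.45 = 0.55
Step 2: After 8 steps, measure = (0.55)^8
Result = 0.008373


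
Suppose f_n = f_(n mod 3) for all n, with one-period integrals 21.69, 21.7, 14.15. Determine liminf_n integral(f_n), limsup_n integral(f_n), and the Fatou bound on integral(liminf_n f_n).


The sequence (integral(f_n)) is periodic with period 3, repeating the values 21.69, 21.7, 14.15 indefinitely.
Step 1: For a periodic sequence, every tail (a_m, a_(m+1), ...) contains all 3 period values infinitely often.
Step 2: Hence inf of every tail = min of the period values = min(21.69, 21.7, 14.15) = 14.15.
        liminf_n integral(f_n) = sup over m of (inf of tail from m) = 14.15.
Step 3: Similarly sup of every tail = max of the period values = 21.7.
        limsup_n integral(f_n) = 21.7.
Step 4: Fatou's lemma: integral(liminf_n f_n) <= liminf_n integral(f_n) = 14.15.
        So the integral of the pointwise liminf is at most 14.15.


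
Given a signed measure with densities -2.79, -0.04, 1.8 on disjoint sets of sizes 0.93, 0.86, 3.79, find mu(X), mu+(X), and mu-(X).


Step 1: Compute signed measure on each set:
  Set 1: -2.79 * 0.93 = -2.5947
  Set 2: -0.04 * 0.86 = -0.0344
  Set 3: 1.8 * 3.79 = 6.822
Step 2: Total signed measure = (-2.5947) + (-0.0344) + (6.822)
     = 4.1929
Step 3: Positive part mu+(X) = sum of positive contributions = 6.822
Step 4: Negative part mu-(X) = |sum of negative contributions| = 2.6291


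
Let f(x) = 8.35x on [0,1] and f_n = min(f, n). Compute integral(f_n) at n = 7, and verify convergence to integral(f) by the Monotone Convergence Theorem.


f(x) = 8.35x on [0,1]; f_n(x) = min(8.35x, n). At n = 7:
Step 1: f(x) reaches 7 at x = 7/8.35 = 0.838323
Step 2: integral(f_7) = integral(8.35x, 0, 0.838323) + integral(7, 0.838323, 1)
       = 8.35*0.838323^2/2 + 7*(1 - 0.838323)
       = 2.934132 + 1.131737
       = 4.065868
Step 3: As n -> infinity, f_n increases to f, so by MCT integral(f_n) -> integral(f) = 8.35/2 = 4.175.
Convergence: integral(f_7) = 4.065868 -> 4.175 as n -> infinity


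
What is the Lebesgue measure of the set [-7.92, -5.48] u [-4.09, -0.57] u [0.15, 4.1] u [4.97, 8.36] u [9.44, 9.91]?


For pairwise disjoint intervals, m(union) = sum of lengths.
= (-5.48 - -7.92) + (-0.57 - -4.09) + (4.1 - 0.15) + (8.36 - 4.97) + (9.91 - 9.44)
= 2.44 + 3.52 + 3.95 + 3.39 + 0.47
= 13.77


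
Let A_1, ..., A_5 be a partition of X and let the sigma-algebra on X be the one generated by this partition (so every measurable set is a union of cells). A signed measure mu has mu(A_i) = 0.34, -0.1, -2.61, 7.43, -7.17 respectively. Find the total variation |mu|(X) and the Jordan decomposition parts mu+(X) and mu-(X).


Step 1: Every measurable set is a union of atoms (the cells / points), so a Hahn decomposition is
  obtained by grouping atoms by sign: P = union of atoms with mu > 0, N = union of the remaining atoms.
  Atoms in P (indices): 1, 4;  atoms in N (indices): 2, 3, 5
  Positive values: 0.34, 7.43
  Negative values: -0.1, -2.61, -7.17
Step 2: mu+(X) = mu(P) = sum of positive atom values = 7.77
Step 3: mu-(X) = -mu(N) = sum of |negative atom values| = 9.88
Step 4: |mu|(X) = mu+(X) + mu-(X) = 7.77 + 9.88 = 17.65


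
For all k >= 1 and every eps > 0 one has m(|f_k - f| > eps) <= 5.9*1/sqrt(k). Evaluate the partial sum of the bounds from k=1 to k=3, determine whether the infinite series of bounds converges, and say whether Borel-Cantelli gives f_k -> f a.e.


Step 1: List the terms 5.9*1/sqrt(k) for k = 1 to 3:
  k=1: 5.9
  k=2: 4.17193
  k=3: 3.406367
Step 2: Partial sum = 5.9 + 4.17193 + 3.406367
     = 13.478297
Step 3: The full series sum_(k>=1) 5.9*1/sqrt(k) diverges (p-series with p = 1/2 <= 1; a nonzero constant multiple of a divergent series diverges).
Step 4: The (first) Borel-Cantelli lemma requires a summable sequence of measures, so it does not apply here;
        from this bound alone no conclusion about a.e. convergence can be drawn (convergence in measure still
        gives an a.e.-convergent subsequence, but not a.e. convergence of the whole sequence).
Conclusion: series diverges; Borel-Cantelli is inconclusive about a.e. convergence of f_k.


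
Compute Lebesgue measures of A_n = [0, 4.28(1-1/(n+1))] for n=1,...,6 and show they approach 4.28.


By continuity of measure from below: if A_n increases to A, then m(A_n) -> m(A).
Here A = [0, 4.28], so m(A) = 4.28
Step 1: a_1 = 4.28*(1 - 1/2) = 2.14, m(A_1) = 2.14
Step 2: a_2 = 4.28*(1 - 1/3) = 2.8533, m(A_2) = 2.8533
Step 3: a_3 = 4.28*(1 - 1/4) = 3.21, m(A_3) = 3.21
Step 4: a_4 = 4.28*(1 - 1/5) = 3.424, m(A_4) = 3.424
Step 5: a_5 = 4.28*(1 - 1/6) = 3.5667, m(A_5) = 3.5667
Step 6: a_6 = 4.28*(1 - 1/7) = 3.6686, m(A_6) = 3.6686
Limit: m(A_n) -> m([0,4.28]) = 4.28


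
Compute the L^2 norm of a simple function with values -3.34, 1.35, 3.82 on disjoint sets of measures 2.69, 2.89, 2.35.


Step 1: Compute |f_i|^2 for each value:
  |-3.34|^2 = 11.1556
  |1.35|^2 = 1.8225
  |3.82|^2 = 14.5924
Step 2: Multiply by measures and sum:
  11.1556 * 2.69 = 30.008564
  1.8225 * 2.89 = 5.267025
  14.5924 * 2.35 = 34.29214
Sum = 30.008564 + 5.267025 + 34.29214 = 69.567729
Step 3: Take the p-th root:
||f||_2 = (69.567729)^(1/2) = 8.340727


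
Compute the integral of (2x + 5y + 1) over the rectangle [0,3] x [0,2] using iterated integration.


By Fubini, integrate in x first, then y.
Step 1: Fix y, integrate over x in [0,3]:
  integral(2x + 5y + 1, x=0..3)
  = 2*(3^2 - 0^2)/2 + (5y + 1)*(3 - 0)
  = 9 + (5y + 1)*3
  = 9 + 15y + 3
  = 12 + 15y
Step 2: Integrate over y in [0,2]:
  integral(12 + 15y, y=0..2)
  = 12*2 + 15*(2^2 - 0^2)/2
  = 24 + 30
  = 54


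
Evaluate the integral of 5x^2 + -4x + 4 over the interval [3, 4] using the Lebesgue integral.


The Lebesgue integral of a Riemann-integrable function agrees with the Riemann integral.
Antiderivative F(x) = (5/3)x^3 + (-4/2)x^2 + 4x
F(4) = (5/3)*4^3 + (-4/2)*4^2 + 4*4
     = (5/3)*64 + (-4/2)*16 + 4*4
     = 106.666667 + -32 + 16
     = 90.666667
F(3) = 39
Integral = F(4) - F(3) = 90.666667 - 39 = 51.666667


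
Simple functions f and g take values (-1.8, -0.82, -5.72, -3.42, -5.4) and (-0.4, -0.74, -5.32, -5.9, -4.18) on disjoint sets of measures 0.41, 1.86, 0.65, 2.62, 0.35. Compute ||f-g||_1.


Step 1: Compute differences f_i - g_i:
  -1.8 - -0.4 = -1.4
  -0.82 - -0.74 = -0.08
  -5.72 - -5.32 = -0.4
  -3.42 - -5.9 = 2.48
  -5.4 - -4.18 = -1.22
Step 2: Compute |diff|^1 * measure for each set:
  |-1.4|^1 * 0.41 = 1.4 * 0.41 = 0.574
  |-0.08|^1 * 1.86 = 0.08 * 1.86 = 0.1488
  |-0.4|^1 * 0.65 = 0.4 * 0.65 = 0.26
  |2.48|^1 * 2.62 = 2.48 * 2.62 = 6.4976
  |-1.22|^1 * 0.35 = 1.22 * 0.35 = 0.427
Step 3: Sum = 7.9074
Step 4: ||f-g||_1 = (7.9074)^(1/1) = 7.9074


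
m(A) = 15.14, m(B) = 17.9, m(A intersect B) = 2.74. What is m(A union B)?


By inclusion-exclusion: m(A u B) = m(A) + m(B) - m(A n B)
= 15.14 + 17.9 - 2.74
= 30.3


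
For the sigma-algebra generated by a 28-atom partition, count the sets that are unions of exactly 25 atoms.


Each element of F is a union of some subset of the 28 atoms.
Elements that are unions of exactly 25 atoms correspond to 25-element subsets of the 28 atoms.
Count = C(28, 25) = 28! / (25! * 3!) = 3276.


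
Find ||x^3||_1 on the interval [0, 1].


Step 1: ||f||_1 = (integral_0^1 |x^3|^1 dx)^(1/1)
     = (integral_0^1 x^3 dx)^(1/1)
Step 2: integral_0^1 x^3 dx = [x^4/(4)] from 0 to 1 = 1^4/4
     = 1/4 = 0.25
Step 3: ||f||_1 = (0.25)^(1/1) = 0.25


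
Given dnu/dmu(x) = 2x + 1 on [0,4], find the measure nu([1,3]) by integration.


nu(A) = integral_A (dnu/dmu) dmu = integral_1^3 (2x + 1) dx
Step 1: Antiderivative F(x) = (2/2)x^2 + 1x
Step 2: F(3) = (2/2)*3^2 + 1*3 = 9 + 3 = 12
Step 3: F(1) = (2/2)*1^2 + 1*1 = 1 + 1 = 2
Step 4: nu([1,3]) = F(3) - F(1) = 12 - 2 = 10


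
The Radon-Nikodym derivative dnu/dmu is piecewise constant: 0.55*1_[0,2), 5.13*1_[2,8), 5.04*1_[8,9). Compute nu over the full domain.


Integrate each piece of the Radon-Nikodym derivative:
Step 1: integral_0^2 0.55 dx = 0.55*(2-0) = 0.55*2 = 1.1
Step 2: integral_2^8 5.13 dx = 5.13*(8-2) = 5.13*6 = 30.78
Step 3: integral_8^9 5.04 dx = 5.04*(9-8) = 5.04*1 = 5.04
Total: 1.1 + 30.78 + 5.04 = 36.92


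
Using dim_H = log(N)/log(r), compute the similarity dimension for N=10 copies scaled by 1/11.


For a self-similar set with N copies scaled by 1/r:
dim_H = log(N)/log(r) = log(10)/log(11)
= 2.302585/2.397895
= 0.960253


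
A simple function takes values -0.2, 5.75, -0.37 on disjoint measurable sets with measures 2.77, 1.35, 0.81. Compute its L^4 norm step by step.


Step 1: Compute |f_i|^4 for each value:
  |-0.2|^4 = 0.0016
  |5.75|^4 = 1093.128906
  |-0.37|^4 = 0.018742
Step 2: Multiply by measures and sum:
  0.0016 * 2.77 = 0.004432
  1093.128906 * 1.35 = 1475.724023
  0.018742 * 0.81 = 0.015181
Sum = 0.004432 + 1475.724023 + 0.015181 = 1475.743636
Step 3: Take the p-th root:
||f||_4 = (1475.743636)^(1/4) = 6.198017


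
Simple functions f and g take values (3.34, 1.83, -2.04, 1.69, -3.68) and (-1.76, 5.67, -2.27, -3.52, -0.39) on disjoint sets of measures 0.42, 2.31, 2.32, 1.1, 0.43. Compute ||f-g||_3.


Step 1: Compute differences f_i - g_i:
  3.34 - -1.76 = 5.1
  1.83 - 5.67 = -3.84
  -2.04 - -2.27 = 0.23
  1.69 - -3.52 = 5.21
  -3.68 - -0.39 = -3.29
Step 2: Compute |diff|^3 * measure for each set:
  |5.1|^3 * 0.42 = 132.651 * 0.42 = 55.71342
  |-3.84|^3 * 2.31 = 56.623104 * 2.31 = 130.79937
  |0.23|^3 * 2.32 = 0.012167 * 2.32 = 0.028227
  |5.21|^3 * 1.1 = 141.420761 * 1.1 = 155.562837
  |-3.29|^3 * 0.43 = 35.611289 * 0.43 = 15.312854
Step 3: Sum = 357.416709
Step 4: ||f-g||_3 = (357.416709)^(1/3) = 7.09673


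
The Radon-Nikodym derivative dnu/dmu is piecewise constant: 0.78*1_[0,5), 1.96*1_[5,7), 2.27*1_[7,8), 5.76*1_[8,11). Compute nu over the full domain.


Integrate each piece of the Radon-Nikodym derivative:
Step 1: integral_0^5 0.78 dx = 0.78*(5-0) = 0.78*5 = 3.9
Step 2: integral_5^7 1.96 dx = 1.96*(7-5) = 1.96*2 = 3.92
Step 3: integral_7^8 2.27 dx = 2.27*(8-7) = 2.27*1 = 2.27
Step 4: integral_8^11 5.76 dx = 5.76*(11-8) = 5.76*3 = 17.28
Total: 3.9 + 3.92 + 2.27 + 17.28 = 27.37


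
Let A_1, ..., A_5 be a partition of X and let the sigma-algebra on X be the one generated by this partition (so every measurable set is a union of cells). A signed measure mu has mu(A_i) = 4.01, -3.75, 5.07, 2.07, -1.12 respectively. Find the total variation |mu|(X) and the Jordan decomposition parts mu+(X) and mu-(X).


Step 1: Every measurable set is a union of atoms (the cells / points), so a Hahn decomposition is
  obtained by grouping atoms by sign: P = union of atoms with mu > 0, N = union of the remaining atoms.
  Atoms in P (indices): 1, 3, 4;  atoms in N (indices): 2, 5
  Positive values: 4.01, 5.07, 2.07
  Negative values: -3.75, -1.12
Step 2: mu+(X) = mu(P) = sum of positive atom values = 11.15
Step 3: mu-(X) = -mu(N) = sum of |negative atom values| = 4.87
Step 4: |mu|(X) = mu+(X) + mu-(X) = 11.15 + 4.87 = 16.02


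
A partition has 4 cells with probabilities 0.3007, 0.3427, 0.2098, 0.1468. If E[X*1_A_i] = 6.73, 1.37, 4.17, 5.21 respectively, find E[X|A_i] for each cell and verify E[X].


For each cell A_i: E[X|A_i] = E[X*1_A_i] / P(A_i)
Step 1: E[X|A_1] = 6.73 / 0.3007 = 22.381111
Step 2: E[X|A_2] = 1.37 / 0.3427 = 3.997666
Step 3: E[X|A_3] = 4.17 / 0.2098 = 19.876072
Step 4: E[X|A_4] = 5.21 / 0.1468 = 35.490463
Verification: E[X] = sum E[X*1_A_i] = 6.73 + 1.37 + 4.17 + 5.21 = 17.48


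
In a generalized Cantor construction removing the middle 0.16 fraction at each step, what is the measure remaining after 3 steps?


Step 1: At each step, fraction remaining = 1 - 0.16 = 0.84
Step 2: After 3 steps, measure = (0.84)^3
Step 3: Computing the power step by step:
  After step 1: 0.84
  After step 2: 0.7056
  After step 3: 0.592704
Result = 0.592704


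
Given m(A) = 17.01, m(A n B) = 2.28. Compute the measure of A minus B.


m(A \ B) = m(A) - m(A n B)
= 17.01 - 2.28
= 14.73


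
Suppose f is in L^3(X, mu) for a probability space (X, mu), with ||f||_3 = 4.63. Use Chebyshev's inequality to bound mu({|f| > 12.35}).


Chebyshev/Markov inequality: mu(|f| > eps) <= (||f||_p / eps)^p
Step 1: ||f||_3 / eps = 4.63 / 12.35 = 0.374899
Step 2: Raise to power p = 3:
  (0.374899)^3 = 0.052692
Step 3: Therefore mu(|f| > 12.35) <= 0.052692


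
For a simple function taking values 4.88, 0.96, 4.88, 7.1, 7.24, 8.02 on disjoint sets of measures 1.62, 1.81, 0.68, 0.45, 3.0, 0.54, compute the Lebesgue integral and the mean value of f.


Step 1: Integral = sum(value_i * measure_i)
= 4.88*1.62 + 0.96*1.81 + 4.88*0.68 + 7.1*0.45 + 7.24*3.0 + 8.02*0.54
= 7.9056 + 1.7376 + 3.3184 + 3.195 + 21.72 + 4.3308
= 42.2074
Step 2: Total measure of domain = 1.62 + 1.81 + 0.68 + 0.45 + 3.0 + 0.54 = 8.1
Step 3: Average value = 42.2074 / 8.1 = 5.21079


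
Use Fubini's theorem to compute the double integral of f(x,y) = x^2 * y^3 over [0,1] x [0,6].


By Fubini's theorem, the double integral factors as a product of single integrals:
Step 1: integral_0^1 x^2 dx = [x^3/3] from 0 to 1
     = 1^3/3 = 0.333333
Step 2: integral_0^6 y^3 dy = [y^4/4] from 0 to 6
     = 6^4/4 = 324
Step 3: Double integral = 0.333333 * 324 = 108


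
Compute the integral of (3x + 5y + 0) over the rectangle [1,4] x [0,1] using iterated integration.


By Fubini, integrate in x first, then y.
Step 1: Fix y, integrate over x in [1,4]:
  integral(3x + 5y + 0, x=1..4)
  = 3*(4^2 - 1^2)/2 + (5y + 0)*(4 - 1)
  = 22.5 + (5y + 0)*3
  = 22.5 + 15y + 0
  = 22.5 + 15y
Step 2: Integrate over y in [0,1]:
  integral(22.5 + 15y, y=0..1)
  = 22.5*1 + 15*(1^2 - 0^2)/2
  = 22.5 + 7.5
  = 30


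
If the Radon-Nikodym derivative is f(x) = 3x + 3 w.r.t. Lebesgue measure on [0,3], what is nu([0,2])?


nu(A) = integral_A (dnu/dmu) dmu = integral_0^2 (3x + 3) dx
Step 1: Antiderivative F(x) = (3/2)x^2 + 3x
Step 2: F(2) = (3/2)*2^2 + 3*2 = 6 + 6 = 12
Step 3: F(0) = (3/2)*0^2 + 3*0 = 0.0 + 0 = 0.0
Step 4: nu([0,2]) = F(2) - F(0) = 12 - 0.0 = 12


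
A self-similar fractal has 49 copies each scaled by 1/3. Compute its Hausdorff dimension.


For a self-similar set with N copies scaled by 1/r:
dim_H = log(N)/log(r) = log(49)/log(3)
= 3.89182/1.098612
= 3.542487


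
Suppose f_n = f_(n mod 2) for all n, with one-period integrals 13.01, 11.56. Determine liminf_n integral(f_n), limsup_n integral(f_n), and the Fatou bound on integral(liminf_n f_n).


The sequence (integral(f_n)) is periodic with period 2, repeating the values 13.01, 11.56 indefinitely.
Step 1: For a periodic sequence, every tail (a_m, a_(m+1), ...) contains all 2 period values infinitely often.
Step 2: Hence inf of every tail = min of the period values = min(13.01, 11.56) = 11.56.
        liminf_n integral(f_n) = sup over m of (inf of tail from m) = 11.56.
Step 3: Similarly sup of every tail = max of the period values = 13.01.
        limsup_n integral(f_n) = 13.01.
Step 4: Fatou's lemma: integral(liminf_n f_n) <= liminf_n integral(f_n) = 11.56.
        So the integral of the pointwise liminf is at most 11.56.


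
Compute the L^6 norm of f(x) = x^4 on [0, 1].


Step 1: ||f||_6 = (integral_0^1 |x^4|^6 dx)^(1/6)
     = (integral_0^1 x^24 dx)^(1/6)
Step 2: integral_0^1 x^24 dx = [x^25/(25)] from 0 to 1 = 1^25/25
     = 1/25 = 0.04
Step 3: ||f||_6 = (0.04)^(1/6) = 0.584804


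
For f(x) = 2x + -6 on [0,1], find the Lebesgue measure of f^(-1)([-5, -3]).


f^(-1)([-5, -3]) = {x : -5 <= 2x + -6 <= -3}
Solving: (-5 - -6)/2 <= x <= (-3 - -6)/2
= [0.5, 1.5]
Intersecting with [0,1]: [0.5, 1]
Measure = 1 - 0.5 = 0.5


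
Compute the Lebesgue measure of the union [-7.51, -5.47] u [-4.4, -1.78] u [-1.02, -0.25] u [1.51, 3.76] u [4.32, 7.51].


For pairwise disjoint intervals, m(union) = sum of lengths.
= (-5.47 - -7.51) + (-1.78 - -4.4) + (-0.25 - -1.02) + (3.76 - 1.51) + (7.51 - 4.32)
= 2.04 + 2.62 + 0.77 + 2.25 + 3.19
= 10.87


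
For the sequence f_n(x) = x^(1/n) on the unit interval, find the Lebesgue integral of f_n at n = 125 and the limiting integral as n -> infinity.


At n = 125: f_125(x) = x^(1/125).
Step 1: integral(x^(1/125), 0, 1) = [x^(1/125+1) / (1/125+1)] from 0 to 1
     = 1 / (1/125 + 1) = 1 / ((125+1)/125) = 125/(125+1)
     = 125/126 = 0.992063
Step 2: As n -> infinity, f_n(x) = x^(1/n) -> 1 for x in (0,1], and f_n is increasing in n.
By MCT, lim_n integral(f_n) = integral(lim_n f_n) = integral(1, 0, 1) = 1.
Step 3: Verify convergence: 125/126 = 0.992063 -> 1


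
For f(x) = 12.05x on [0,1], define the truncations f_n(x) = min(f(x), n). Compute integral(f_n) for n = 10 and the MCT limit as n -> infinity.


f(x) = 12.05x on [0,1]; f_n(x) = min(12.05x, n). At n = 10:
Step 1: f(x) reaches 10 at x = 10/12.05 = 0.829876
Step 2: integral(f_10) = integral(12.05x, 0, 0.829876) + integral(10, 0.829876, 1)
       = 12.05*0.829876^2/2 + 10*(1 - 0.829876)
       = 4.149378 + 1.701245
       = 5.850622
Step 3: As n -> infinity, f_n increases to f, so by MCT integral(f_n) -> integral(f) = 12.05/2 = 6.025.
Convergence: integral(f_10) = 5.850622 -> 6.025 as n -> infinity


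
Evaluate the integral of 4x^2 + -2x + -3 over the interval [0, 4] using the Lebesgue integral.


The Lebesgue integral of a Riemann-integrable function agrees with the Riemann integral.
Antiderivative F(x) = (4/3)x^3 + (-2/2)x^2 + -3x
F(4) = (4/3)*4^3 + (-2/2)*4^2 + -3*4
     = (4/3)*64 + (-2/2)*16 + -3*4
     = 85.333333 + -16 + -12
     = 57.333333
F(0) = 0.0
Integral = F(4) - F(0) = 57.333333 - 0.0 = 57.333333


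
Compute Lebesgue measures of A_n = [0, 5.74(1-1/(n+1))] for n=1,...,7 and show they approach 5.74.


By continuity of measure from below: if A_n increases to A, then m(A_n) -> m(A).
Here A = [0, 5.74], so m(A) = 5.74
Step 1: a_1 = 5.74*(1 - 1/2) = 2.87, m(A_1) = 2.87
Step 2: a_2 = 5.74*(1 - 1/3) = 3.8267, m(A_2) = 3.8267
Step 3: a_3 = 5.74*(1 - 1/4) = 4.305, m(A_3) = 4.305
Step 4: a_4 = 5.74*(1 - 1/5) = 4.592, m(A_4) = 4.592
Step 5: a_5 = 5.74*(1 - 1/6) = 4.7833, m(A_5) = 4.7833
Step 6: a_6 = 5.74*(1 - 1/7) = 4.92, m(A_6) = 4.92
Step 7: a_7 = 5.74*(1 - 1/8) = 5.0225, m(A_7) = 5.0225
Limit: m(A_n) -> m([0,5.74]) = 5.74


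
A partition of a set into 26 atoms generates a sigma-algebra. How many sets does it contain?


Each element of the sigma-algebra is a union of some subset of the 26 atoms.
The number of such subsets is 2^26 = 67108864.


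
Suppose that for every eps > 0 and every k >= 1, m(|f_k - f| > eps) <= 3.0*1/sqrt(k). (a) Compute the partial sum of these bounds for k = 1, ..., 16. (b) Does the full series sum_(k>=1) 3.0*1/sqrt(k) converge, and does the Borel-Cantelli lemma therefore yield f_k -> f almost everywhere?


Step 1: List the terms 3.0*1/sqrt(k) for k = 1 to 16:
  k=1: 3
  k=2: 2.12132
  k=3: 1.732051
  k=4: 1.5
  k=5: 1.341641
  k=6: 1.224745
  k=7: 1.133893
  k=8: 1.06066
  k=9: 1
  k=10: 0.948683
  k=11: 0.904534
  k=12: 0.866025
  k=13: 0.83205
  k=14: 0.801784
  k=15: 0.774597
  k=16: 0.75
Step 2: Partial sum = 3 + 2.12132 + 1.732051 + 1.5 + 1.341641 + 1.224745 + 1.133893 + 1.06066 + 1 + 0.948683 + 0.904534 + 0.866025 + 0.83205 + 0.801784 + 0.774597 + 0.75
     = 19.991984
Step 3: The full series sum_(k>=1) 3.0*1/sqrt(k) diverges (p-series with p = 1/2 <= 1; a nonzero constant multiple of a divergent series diverges).
Step 4: The (first) Borel-Cantelli lemma requires a summable sequence of measures, so it does not apply here;
        from this bound alone no conclusion about a.e. convergence can be drawn (convergence in measure still
        gives an a.e.-convergent subsequence, but not a.e. convergence of the whole sequence).
Conclusion: series diverges; Borel-Cantelli is inconclusive about a.e. convergence of f_k.


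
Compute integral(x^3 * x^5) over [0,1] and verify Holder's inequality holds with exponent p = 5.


Step 1: Exact integral of f*g = integral(x^8, 0, 1) = 1/9
     = 0.111111
Step 2: Holder bound with p=5, q=1.25:
  ||f||_p = (integral x^15 dx)^(1/5) = (1/16)^(1/5) = 0.574349
  ||g||_q = (integral x^6.25 dx)^(1/1.25) = (1/7.25)^(1/1.25) = 0.204989
Step 3: Holder bound = ||f||_p * ||g||_q = 0.574349 * 0.204989 = 0.117735
Verification: 0.111111 <= 0.117735 (Holder holds)


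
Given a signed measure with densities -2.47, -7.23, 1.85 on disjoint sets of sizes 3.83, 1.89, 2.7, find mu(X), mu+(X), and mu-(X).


Step 1: Compute signed measure on each set:
  Set 1: -2.47 * 3.83 = -9.4601
  Set 2: -7.23 * 1.89 = -13.6647
  Set 3: 1.85 * 2.7 = 4.995
Step 2: Total signed measure = (-9.4601) + (-13.6647) + (4.995)
     = -18.1298
Step 3: Positive part mu+(X) = sum of positive contributions = 4.995
Step 4: Negative part mu-(X) = |sum of negative contributions| = 23.1248


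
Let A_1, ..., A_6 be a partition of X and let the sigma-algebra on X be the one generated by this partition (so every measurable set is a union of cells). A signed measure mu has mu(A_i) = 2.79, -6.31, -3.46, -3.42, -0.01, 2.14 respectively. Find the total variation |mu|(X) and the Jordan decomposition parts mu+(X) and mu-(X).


Step 1: Every measurable set is a union of atoms (the cells / points), so a Hahn decomposition is
  obtained by grouping atoms by sign: P = union of atoms with mu > 0, N = union of the remaining atoms.
  Atoms in P (indices): 1, 6;  atoms in N (indices): 2, 3, 4, 5
  Positive values: 2.79, 2.14
  Negative values: -6.31, -3.46, -3.42, -0.01
Step 2: mu+(X) = mu(P) = sum of positive atom values = 4.93
Step 3: mu-(X) = -mu(N) = sum of |negative atom values| = 13.2
Step 4: |mu|(X) = mu+(X) + mu-(X) = 4.93 + 13.2 = 18.13


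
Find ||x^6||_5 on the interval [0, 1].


Step 1: ||f||_5 = (integral_0^1 |x^6|^5 dx)^(1/5)
     = (integral_0^1 x^30 dx)^(1/5)
Step 2: integral_0^1 x^30 dx = [x^31/(31)] from 0 to 1 = 1^31/31
     = 1/31 = 0.032258
Step 3: ||f||_5 = (0.032258)^(1/5) = 0.503185


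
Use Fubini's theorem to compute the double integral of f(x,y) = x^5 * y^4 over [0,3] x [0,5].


By Fubini's theorem, the double integral factors as a product of single integrals:
Step 1: integral_0^3 x^5 dx = [x^6/6] from 0 to 3
     = 3^6/6 = 121.5
Step 2: integral_0^5 y^4 dy = [y^5/5] from 0 to 5
     = 5^5/5 = 625
Step 3: Double integral = 121.5 * 625 = 75937.5


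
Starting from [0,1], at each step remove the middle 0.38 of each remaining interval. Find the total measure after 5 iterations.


Step 1: At each step, fraction remaining = 1 - 0.38 = 0.62
Step 2: After 5 steps, measure = (0.62)^5
Step 3: Computing the power step by step:
  After step 1: 0.62
  After step 2: 0.3844
  After step 3: 0.238328
  After step 4: 0.147763
  After step 5: 0.091613
Result = 0.091613


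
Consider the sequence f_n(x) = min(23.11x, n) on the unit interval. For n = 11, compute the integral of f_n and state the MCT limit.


f(x) = 23.11x on [0,1]; f_n(x) = min(23.11x, n). At n = 11:
Step 1: f(x) reaches 11 at x = 11/23.11 = 0.475984
Step 2: integral(f_11) = integral(23.11x, 0, 0.475984) + integral(11, 0.475984, 1)
       = 23.11*0.475984^2/2 + 11*(1 - 0.475984)
       = 2.617914 + 5.764171
       = 8.382086
Step 3: As n -> infinity, f_n increases to f, so by MCT integral(f_n) -> integral(f) = 23.11/2 = 11.555.
Convergence: integral(f_11) = 8.382086 -> 11.555 as n -> infinity


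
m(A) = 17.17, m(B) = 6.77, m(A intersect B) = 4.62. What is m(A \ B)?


m(A \ B) = m(A) - m(A n B)
= 17.17 - 4.62
= 12.55


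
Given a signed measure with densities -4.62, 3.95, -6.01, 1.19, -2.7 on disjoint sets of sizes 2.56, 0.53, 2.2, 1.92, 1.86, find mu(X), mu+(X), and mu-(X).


Step 1: Compute signed measure on each set:
  Set 1: -4.62 * 2.56 = -11.8272
  Set 2: 3.95 * 0.53 = 2.0935
  Set 3: -6.01 * 2.2 = -13.222
  Set 4: 1.19 * 1.92 = 2.2848
  Set 5: -2.7 * 1.86 = -5.022
Step 2: Total signed measure = (-11.8272) + (2.0935) + (-13.222) + (2.2848) + (-5.022)
     = -25.6929
Step 3: Positive part mu+(X) = sum of positive contributions = 4.3783
Step 4: Negative part mu-(X) = |sum of negative contributions| = 30.0712


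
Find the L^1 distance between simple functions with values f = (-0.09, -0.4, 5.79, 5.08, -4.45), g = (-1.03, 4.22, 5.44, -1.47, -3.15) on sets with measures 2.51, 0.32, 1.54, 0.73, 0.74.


Step 1: Compute differences f_i - g_i:
  -0.09 - -1.03 = 0.94
  -0.4 - 4.22 = -4.62
  5.79 - 5.44 = 0.35
  5.08 - -1.47 = 6.55
  -4.45 - -3.15 = -1.3
Step 2: Compute |diff|^1 * measure for each set:
  |0.94|^1 * 2.51 = 0.94 * 2.51 = 2.3594
  |-4.62|^1 * 0.32 = 4.62 * 0.32 = 1.4784
  |0.35|^1 * 1.54 = 0.35 * 1.54 = 0.539
  |6.55|^1 * 0.73 = 6.55 * 0.73 = 4.7815
  |-1.3|^1 * 0.74 = 1.3 * 0.74 = 0.962
Step 3: Sum = 10.1203
Step 4: ||f-g||_1 = (10.1203)^(1/1) = 10.1203


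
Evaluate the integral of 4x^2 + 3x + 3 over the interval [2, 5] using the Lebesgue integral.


The Lebesgue integral of a Riemann-integrable function agrees with the Riemann integral.
Antiderivative F(x) = (4/3)x^3 + (3/2)x^2 + 3x
F(5) = (4/3)*5^3 + (3/2)*5^2 + 3*5
     = (4/3)*125 + (3/2)*25 + 3*5
     = 166.666667 + 37.5 + 15
     = 219.166667
F(2) = 22.666667
Integral = F(5) - F(2) = 219.166667 - 22.666667 = 196.5
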